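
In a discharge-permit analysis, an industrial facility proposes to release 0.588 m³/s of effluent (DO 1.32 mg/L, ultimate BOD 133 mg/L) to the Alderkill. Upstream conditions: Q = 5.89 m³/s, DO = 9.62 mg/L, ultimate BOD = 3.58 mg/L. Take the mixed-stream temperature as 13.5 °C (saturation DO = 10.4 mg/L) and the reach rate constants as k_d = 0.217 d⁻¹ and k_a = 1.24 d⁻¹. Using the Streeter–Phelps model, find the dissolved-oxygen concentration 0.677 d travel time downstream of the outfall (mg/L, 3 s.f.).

Mixed DO = (5.89×9.62 + 0.588×1.32)/(5.89+0.588) = 57.44/6.478 = 8.867 mg/L.
Mixed L₀ = (5.89×3.58 + 0.588×133)/(6.478) = 99.29/6.478 = 15.33 mg/L.
Initial deficit D₀ = C_s − DO₀ = 10.4 − 8.867 = 1.533 mg/L.
D(0.677) = [0.217×15.33/(1.24−0.217)](e^(−0.217×0.677) − e^(−1.24×0.677)) + 1.533 e^(−1.24×0.677)
= 3.251 × (0.8634 − 0.4319) + 1.533 × 0.4319 = 2.065 mg/L.
DO = 10.4 − 2.065 = 8.335 mg/L.

DO ≈ 8.33 mg/L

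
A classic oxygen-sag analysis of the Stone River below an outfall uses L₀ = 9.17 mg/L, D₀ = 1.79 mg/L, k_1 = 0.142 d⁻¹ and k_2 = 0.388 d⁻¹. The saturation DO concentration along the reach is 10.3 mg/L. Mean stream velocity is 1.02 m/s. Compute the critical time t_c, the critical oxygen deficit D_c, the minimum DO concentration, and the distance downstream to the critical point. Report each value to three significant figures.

With k_2/k_1 = 2.732 and 1 − D₀(k_2−k_1)/(k_1 L₀) = 0.6618,
t_c = ln(2.732 × 0.6618) / (0.388 − 0.142) = ln(1.808) / 0.2460 = 0.5924/0.2460 = 2.408 d.
D_c = (k_1/k_2) L₀ e^(−k_1 t_c) = (0.142/0.388) × 9.17 × e^(−0.142×2.408) = 0.3660 × 9.17 × 0.7104 = 2.384 mg/L.
Minimum DO = C_s − D_c = 10.3 − 2.384 = 7.916 mg/L.
x_c = v t_c = 1.02 m/s × 2.408 d × 86400 s/d = 212200 m ≈ 212 km.

t_c ≈ 2.41 d; D_c ≈ 2.38 mg/L; min DO ≈ 7.92 mg/L; x_c ≈ 212 km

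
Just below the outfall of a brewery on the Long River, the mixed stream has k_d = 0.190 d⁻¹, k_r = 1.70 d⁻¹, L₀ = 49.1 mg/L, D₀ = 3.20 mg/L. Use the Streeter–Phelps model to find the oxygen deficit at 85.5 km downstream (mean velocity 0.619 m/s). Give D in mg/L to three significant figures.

Travel time t = x/v = 85.5 km / (0.619 m/s) = 85500 m / 0.619 m/s = 138100 s = 1.599 d.
k_d L₀/(k_r−k_d) = 0.190×49.1/(1.70−0.190) = 9.329/1.510 = 6.178 mg/L.
e^(−k_d t) = e^(−0.190×1.599) = 0.7380; e^(−k_r t) = e^(−1.70×1.599) = 0.06602.
D = 6.178 × (0.7380 − 0.06602) + 3.20 × 0.06602 = 4.152 + 0.2113 = 4.363 mg/L.

D ≈ 4.36 mg/L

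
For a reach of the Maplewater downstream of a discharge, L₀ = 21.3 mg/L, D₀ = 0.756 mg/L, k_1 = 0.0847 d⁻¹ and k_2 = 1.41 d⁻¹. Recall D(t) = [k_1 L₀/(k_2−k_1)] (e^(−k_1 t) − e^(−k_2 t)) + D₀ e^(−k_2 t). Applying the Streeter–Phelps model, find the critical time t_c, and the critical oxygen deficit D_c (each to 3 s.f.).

t_c ≈ 1.51 d; D_c ≈ 1.13 mg/L

t_c = [1/(k_2−k_1)] ln[(k_2/k_1)(1 − D₀(k_2−k_1)/(k_1 L₀))]
= [1/(1.41−0.0847)] ln[(1.41/0.0847)(1 − 0.756×1.325/(0.0847×21.3))]
= (1/1.325) ln[16.65 × 0.4446] = 0.7545 × ln(7.402) = 0.7545 × 2.002 = 1.510 d.
L(t_c) = L₀ e^(−k_1 t_c) = 21.3 × 0.8799 = 18.74 mg/L, and at the critical point k_2 D_c = k_1 L, so D_c = (0.0847/1.41) × 18.74 = 1.126 mg/L.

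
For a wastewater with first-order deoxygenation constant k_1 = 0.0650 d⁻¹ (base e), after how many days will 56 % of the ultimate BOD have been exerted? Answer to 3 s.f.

t ≈ 12.6 d

y/L₀ = 1 − e^(−k_1 t) = 0.56 ⇒ e^(−k_1 t) = 0.440
t = −ln(0.440) / 0.0650 = 0.8210 / 0.0650 = 12.63 d.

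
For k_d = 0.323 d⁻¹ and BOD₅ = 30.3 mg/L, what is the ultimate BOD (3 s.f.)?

L₀ ≈ 37.8 mg/L

BOD₅ = L₀(1 − e^(−5k_d)) ⇒ L₀ = BOD₅ / (1 − e^(−5×0.323))
= 30.3 / (1 − 0.1989) = 30.3 / 0.8011 = 37.82 mg/L.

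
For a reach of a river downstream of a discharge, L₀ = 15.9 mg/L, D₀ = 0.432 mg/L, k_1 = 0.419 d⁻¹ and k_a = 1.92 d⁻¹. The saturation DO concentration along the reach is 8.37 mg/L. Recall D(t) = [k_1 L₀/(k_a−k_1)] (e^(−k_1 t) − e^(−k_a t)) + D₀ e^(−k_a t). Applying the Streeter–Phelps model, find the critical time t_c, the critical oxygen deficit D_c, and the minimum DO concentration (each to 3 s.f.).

t_c ≈ 0.946 d; D_c ≈ 2.33 mg/L; min DO ≈ 6.04 mg/L

At the critical point dD/dt = 0, so k_1 L₀ e^(−k_1 t) = k_a D. Substituting D(t) from the Streeter–Phelps equation and solving for t gives
t_c = ln[(k_a/k_1)(1 − D₀(k_a−k_1)/(k_1 L₀))] / (k_a−k_1).
Here k_a−k_1 = 1.501 d⁻¹ and 1 − D₀(k_a−k_1)/(k_1 L₀) = 1 − 0.432×1.501/(0.419×15.9) = 0.9027, so
t_c = ln(4.582 × 0.9027) / 1.501 = 1.420 / 1.501 = 0.9459 d.
L(t_c) = L₀ e^(−k_1 t_c) = 15.9 × 0.6728 = 10.70 mg/L, and at the critical point k_a D_c = k_1 L, so D_c = (0.419/1.92) × 10.70 = 2.334 mg/L.
Minimum DO = C_s − D_c = 8.37 − 2.334 = 6.036 mg/L.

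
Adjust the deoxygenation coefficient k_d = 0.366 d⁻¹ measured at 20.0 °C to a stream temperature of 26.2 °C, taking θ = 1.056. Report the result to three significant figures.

k_d(T₂) = k_d(T₁) · θ^(T₂−T₁) = 0.366 × 1.056^(26.2−20.0)
= 0.366 × 1.056^6.20 = 0.366 × 1.402 = 0.5131 d⁻¹.

k_d ≈ 0.513 d⁻¹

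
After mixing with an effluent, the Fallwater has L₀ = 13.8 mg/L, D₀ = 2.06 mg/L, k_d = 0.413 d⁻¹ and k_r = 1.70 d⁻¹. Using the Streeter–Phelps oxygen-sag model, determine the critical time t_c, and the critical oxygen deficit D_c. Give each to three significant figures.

t_c ≈ 0.613 d; D_c ≈ 2.60 mg/L

t_c = [1/(k_r−k_d)] ln[(k_r/k_d)(1 − D₀(k_r−k_d)/(k_d L₀))]
= [1/(1.70−0.413)] ln[(1.70/0.413)(1 − 2.06×1.287/(0.413×13.8))]
= (1/1.287) ln[4.116 × 0.5348] = 0.7770 × ln(2.201) = 0.7770 × 0.7891 = 0.6131 d.
L(t_c) = L₀ e^(−k_d t_c) = 13.8 × 0.7763 = 10.71 mg/L, and at the critical point k_r D_c = k_d L, so D_c = (0.413/1.70) × 10.71 = 2.603 mg/L.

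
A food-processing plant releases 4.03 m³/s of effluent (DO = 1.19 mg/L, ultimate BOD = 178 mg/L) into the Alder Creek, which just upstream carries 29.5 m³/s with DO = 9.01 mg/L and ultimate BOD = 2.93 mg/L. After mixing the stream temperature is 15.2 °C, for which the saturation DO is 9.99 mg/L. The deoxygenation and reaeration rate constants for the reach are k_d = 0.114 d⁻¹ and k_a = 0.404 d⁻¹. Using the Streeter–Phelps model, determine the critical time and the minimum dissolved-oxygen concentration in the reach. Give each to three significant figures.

Mixed DO = (29.5×9.01 + 4.03×1.19)/(29.5+4.03) = 270.6/33.53 = 8.070 mg/L.
Mixed L₀ = (29.5×2.93 + 4.03×178)/(33.53) = 803.8/33.53 = 23.97 mg/L.
Initial deficit D₀ = C_s − DO₀ = 9.99 − 8.070 = 1.920 mg/L.
t_c = (1/0.2900) ln[(0.404/0.114)(1 − 1.920×0.2900/(0.114×23.97))] = 3.448 × ln(2.822) = 3.577 d.
D_c = (0.114/0.404) × 23.97 × e^(−0.114×3.577) = 0.2822 × 23.97 × 0.6651 = 4.499 mg/L.
Minimum DO = 9.99 − 4.499 = 5.491 mg/L.

t_c ≈ 3.58 d; minimum DO ≈ 5.49 mg/L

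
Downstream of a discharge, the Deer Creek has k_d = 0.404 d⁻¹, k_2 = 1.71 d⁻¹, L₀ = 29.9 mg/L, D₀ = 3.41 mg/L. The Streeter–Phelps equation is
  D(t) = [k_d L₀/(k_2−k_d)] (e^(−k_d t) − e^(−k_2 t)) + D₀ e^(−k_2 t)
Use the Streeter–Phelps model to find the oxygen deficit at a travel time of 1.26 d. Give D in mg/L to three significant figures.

D ≈ 4.88 mg/L

k_d L₀/(k_2−k_d) = 0.404×29.9/(1.71−0.404) = 12.08/1.306 = 9.249 mg/L.
e^(−k_d t) = e^(−0.404×1.260) = 0.6011; e^(−k_2 t) = e^(−1.71×1.260) = 0.1159.
D = 9.249 × (0.6011 − 0.1159) + 3.41 × 0.1159 = 4.487 + 0.3954 = 4.882 mg/L.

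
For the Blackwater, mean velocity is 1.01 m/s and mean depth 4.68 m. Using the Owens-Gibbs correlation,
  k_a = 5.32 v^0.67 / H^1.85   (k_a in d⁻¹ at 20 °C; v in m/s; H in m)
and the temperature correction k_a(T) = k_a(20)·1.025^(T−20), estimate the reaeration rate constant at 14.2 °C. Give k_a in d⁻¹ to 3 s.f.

k_a(20) = 5.32 × 1.01^0.67 / 4.68^1.85 = 5.32 × 1.007 / 17.38 = 0.3082 d⁻¹.
k_a(14.2) = 0.3082 × 1.025^(14.2−20) = 0.3082 × 0.8666 = 0.2671 d⁻¹.

k_a ≈ 0.267 d⁻¹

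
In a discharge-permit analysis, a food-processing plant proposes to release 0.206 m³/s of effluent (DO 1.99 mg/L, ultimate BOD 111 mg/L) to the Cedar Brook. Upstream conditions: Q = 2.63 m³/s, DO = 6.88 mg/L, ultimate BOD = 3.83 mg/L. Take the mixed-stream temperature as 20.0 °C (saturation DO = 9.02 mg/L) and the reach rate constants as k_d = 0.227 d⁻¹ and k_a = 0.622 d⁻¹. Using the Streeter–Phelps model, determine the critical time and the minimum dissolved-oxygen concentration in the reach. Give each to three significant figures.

t_c ≈ 1.37 d; minimum DO ≈ 5.91 mg/L

Mixed DO = (2.63×6.88 + 0.206×1.99)/(2.63+0.206) = 18.50/2.836 = 6.525 mg/L.
Mixed L₀ = (2.63×3.83 + 0.206×111)/(2.836) = 32.94/2.836 = 11.61 mg/L.
Initial deficit D₀ = C_s − DO₀ = 9.02 − 6.525 = 2.495 mg/L.
t_c = (1/0.3950) ln[(0.622/0.227)(1 − 2.495×0.3950/(0.227×11.61))] = 2.532 × ln(1.716) = 1.367 d.
D_c = (0.227/0.622) × 11.61 × e^(−0.227×1.367) = 0.3650 × 11.61 × 0.7333 = 3.108 mg/L.
Minimum DO = 9.02 − 3.108 = 5.912 mg/L.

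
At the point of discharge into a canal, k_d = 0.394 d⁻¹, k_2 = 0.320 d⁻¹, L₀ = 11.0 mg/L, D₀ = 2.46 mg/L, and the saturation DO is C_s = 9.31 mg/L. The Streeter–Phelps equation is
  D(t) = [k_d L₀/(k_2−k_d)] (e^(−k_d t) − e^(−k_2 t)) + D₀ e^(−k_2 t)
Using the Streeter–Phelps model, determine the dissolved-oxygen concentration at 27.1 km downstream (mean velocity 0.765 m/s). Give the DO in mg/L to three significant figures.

Travel time t = x/v = 27.1 km / (0.765 m/s) = 27100 m / 0.765 m/s = 35420 s = 0.4100 d.
k_d L₀/(k_2−k_d) = 0.394×11.0/(0.320−0.394) = 4.334/-0.07400 = -58.57 mg/L.
e^(−k_d t) = e^(−0.394×0.4100) = 0.8508; e^(−k_2 t) = e^(−0.320×0.4100) = 0.8770.
D = -58.57 × (0.8508 − 0.8770) + 2.46 × 0.8770 = 1.535 + 2.158 = 3.693 mg/L.
DO = C_s − D = 9.31 − 3.693 = 5.617 mg/L.

DO ≈ 5.62 mg/L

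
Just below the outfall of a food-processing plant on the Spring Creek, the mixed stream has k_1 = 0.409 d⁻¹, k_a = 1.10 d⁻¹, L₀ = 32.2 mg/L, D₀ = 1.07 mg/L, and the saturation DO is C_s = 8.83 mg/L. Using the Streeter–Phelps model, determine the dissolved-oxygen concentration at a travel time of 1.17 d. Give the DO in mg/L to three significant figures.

k_1 L₀/(k_a−k_1) = 0.409×32.2/(1.10−0.409) = 13.17/0.6910 = 19.06 mg/L.
e^(−k_1 t) = e^(−0.409×1.170) = 0.6197; e^(−k_a t) = e^(−1.10×1.170) = 0.2761.
D = 19.06 × (0.6197 − 0.2761) + 1.07 × 0.2761 = 6.549 + 0.2954 = 6.844 mg/L.
DO = C_s − D = 8.83 − 6.844 = 1.986 mg/L.

DO ≈ 1.99 mg/L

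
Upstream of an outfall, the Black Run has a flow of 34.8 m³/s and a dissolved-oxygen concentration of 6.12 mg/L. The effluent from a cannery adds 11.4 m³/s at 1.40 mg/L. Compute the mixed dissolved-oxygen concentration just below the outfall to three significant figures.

4.96 mg/L

Flow-weighted mixing: C = (Q_r C_r + Q_w C_w)/(Q_r + Q_w)
= (34.8×6.12 + 11.4×1.40)/(34.8 + 11.4) = 228.9/46.20 = 4.955 mg/L.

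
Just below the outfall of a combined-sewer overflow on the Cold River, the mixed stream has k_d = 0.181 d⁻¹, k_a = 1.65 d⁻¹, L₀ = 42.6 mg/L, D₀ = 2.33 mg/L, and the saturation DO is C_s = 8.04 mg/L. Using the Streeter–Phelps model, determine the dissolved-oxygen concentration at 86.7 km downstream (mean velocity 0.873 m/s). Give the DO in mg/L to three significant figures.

DO ≈ 4.22 mg/L

Travel time t = x/v = 86.7 km / (0.873 m/s) = 86700 m / 0.873 m/s = 99310 s = 1.149 d.
k_d L₀/(k_a−k_d) = 0.181×42.6/(1.65−0.181) = 7.711/1.469 = 5.249 mg/L.
e^(−k_d t) = e^(−0.181×1.149) = 0.8122; e^(−k_a t) = e^(−1.65×1.149) = 0.1501.
D = 5.249 × (0.8122 − 0.1501) + 2.33 × 0.1501 = 3.475 + 0.3497 = 3.825 mg/L.
DO = C_s − D = 8.04 − 3.825 = 4.215 mg/L.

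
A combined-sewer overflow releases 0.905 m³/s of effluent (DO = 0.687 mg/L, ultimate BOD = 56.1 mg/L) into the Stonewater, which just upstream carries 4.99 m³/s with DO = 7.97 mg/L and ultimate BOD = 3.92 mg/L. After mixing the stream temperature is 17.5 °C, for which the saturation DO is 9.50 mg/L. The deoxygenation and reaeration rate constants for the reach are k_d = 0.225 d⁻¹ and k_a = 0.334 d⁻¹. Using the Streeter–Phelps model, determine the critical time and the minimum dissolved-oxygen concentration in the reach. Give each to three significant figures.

t_c ≈ 2.58 d; minimum DO ≈ 5.00 mg/L

Mixed DO = (4.99×7.97 + 0.905×0.687)/(4.99+0.905) = 40.39/5.895 = 6.852 mg/L.
Mixed L₀ = (4.99×3.92 + 0.905×56.1)/(5.895) = 70.33/5.895 = 11.93 mg/L.
Initial deficit D₀ = C_s − DO₀ = 9.50 − 6.852 = 2.648 mg/L.
t_c = (1/0.1090) ln[(0.334/0.225)(1 − 2.648×0.1090/(0.225×11.93))] = 9.174 × ln(1.325) = 2.581 d.
D_c = (0.225/0.334) × 11.93 × e^(−0.225×2.581) = 0.6737 × 11.93 × 0.5595 = 4.497 mg/L.
Minimum DO = 9.50 − 4.497 = 5.003 mg/L.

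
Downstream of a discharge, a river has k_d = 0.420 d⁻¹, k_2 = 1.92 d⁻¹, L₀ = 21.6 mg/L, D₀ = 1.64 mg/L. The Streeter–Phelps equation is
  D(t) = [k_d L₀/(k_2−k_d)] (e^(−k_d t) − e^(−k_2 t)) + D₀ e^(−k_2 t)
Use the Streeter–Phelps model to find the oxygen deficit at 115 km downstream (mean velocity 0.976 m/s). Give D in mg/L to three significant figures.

D ≈ 3.09 mg/L

Travel time t = x/v = 115 km / (0.976 m/s) = 115000 m / 0.976 m/s = 117800 s = 1.364 d.
k_d L₀/(k_2−k_d) = 0.420×21.6/(1.92−0.420) = 9.072/1.500 = 6.048 mg/L.
e^(−k_d t) = e^(−0.420×1.364) = 0.5640; e^(−k_2 t) = e^(−1.92×1.364) = 0.07292.
D = 6.048 × (0.5640 − 0.07292) + 1.64 × 0.07292 = 2.970 + 0.1196 = 3.089 mg/L.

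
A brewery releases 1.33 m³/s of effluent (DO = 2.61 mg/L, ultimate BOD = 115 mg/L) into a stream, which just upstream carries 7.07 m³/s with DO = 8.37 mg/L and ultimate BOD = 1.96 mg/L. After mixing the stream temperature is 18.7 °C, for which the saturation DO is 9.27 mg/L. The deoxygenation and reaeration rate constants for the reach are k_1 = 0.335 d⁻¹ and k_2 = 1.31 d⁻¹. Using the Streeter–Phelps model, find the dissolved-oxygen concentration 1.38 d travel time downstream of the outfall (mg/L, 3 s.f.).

Mixed DO = (7.07×8.37 + 1.33×2.61)/(7.07+1.33) = 62.65/8.400 = 7.458 mg/L.
Mixed L₀ = (7.07×1.96 + 1.33×115)/(8.400) = 166.8/8.400 = 19.86 mg/L.
Initial deficit D₀ = C_s − DO₀ = 9.27 − 7.458 = 1.812 mg/L.
D(1.38) = [0.335×19.86/(1.31−0.335)](e^(−0.335×1.38) − e^(−1.31×1.38)) + 1.812 e^(−1.31×1.38)
= 6.823 × (0.6298 − 0.1640) + 1.812 × 0.1640 = 3.475 mg/L.
DO = 9.27 − 3.475 = 5.795 mg/L.

DO ≈ 5.79 mg/L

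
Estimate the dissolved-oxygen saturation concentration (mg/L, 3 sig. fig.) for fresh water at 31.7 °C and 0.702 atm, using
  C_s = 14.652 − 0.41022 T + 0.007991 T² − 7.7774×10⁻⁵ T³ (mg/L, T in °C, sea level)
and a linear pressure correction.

At sea level: C_s = 14.652 − 0.41022×31.7 + 0.007991×31.7² − 7.7774×10⁻⁵×31.7³ = 7.201 mg/L.
Pressure correction: C_s' = 7.201 × 0.702 = 5.055 mg/L.

C_s ≈ 5.05 mg/L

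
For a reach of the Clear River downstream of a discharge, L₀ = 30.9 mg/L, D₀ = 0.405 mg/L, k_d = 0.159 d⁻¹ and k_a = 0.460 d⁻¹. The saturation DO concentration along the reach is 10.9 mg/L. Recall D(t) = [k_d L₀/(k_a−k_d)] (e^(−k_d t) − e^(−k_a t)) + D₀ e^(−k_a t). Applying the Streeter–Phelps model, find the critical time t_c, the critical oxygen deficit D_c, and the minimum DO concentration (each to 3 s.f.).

t_c = [1/(k_a−k_d)] ln[(k_a/k_d)(1 − D₀(k_a−k_d)/(k_d L₀))]
= [1/(0.460−0.159)] ln[(0.460/0.159)(1 − 0.405×0.3010/(0.159×30.9))]
= (1/0.3010) ln[2.893 × 0.9752] = 3.322 × ln(2.821) = 3.322 × 1.037 = 3.446 d.
L(t_c) = L₀ e^(−k_d t_c) = 30.9 × 0.5782 = 17.87 mg/L, and at the critical point k_a D_c = k_d L, so D_c = (0.159/0.460) × 17.87 = 6.175 mg/L.
Minimum DO = C_s − D_c = 10.9 − 6.175 = 4.725 mg/L.

t_c ≈ 3.45 d; D_c ≈ 6.18 mg/L; min DO ≈ 4.72 mg/L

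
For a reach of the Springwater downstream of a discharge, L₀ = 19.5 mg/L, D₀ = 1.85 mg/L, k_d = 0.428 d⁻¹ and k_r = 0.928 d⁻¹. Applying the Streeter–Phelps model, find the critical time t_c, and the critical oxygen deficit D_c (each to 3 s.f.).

t_c ≈ 1.31 d; D_c ≈ 5.13 mg/L

At the critical point dD/dt = 0, so k_d L₀ e^(−k_d t) = k_r D. Substituting D(t) from the Streeter–Phelps equation and solving for t gives
t_c = ln[(k_r/k_d)(1 − D₀(k_r−k_d)/(k_d L₀))] / (k_r−k_d).
Here k_r−k_d = 0.5000 d⁻¹ and 1 − D₀(k_r−k_d)/(k_d L₀) = 1 − 1.85×0.5000/(0.428×19.5) = 0.8892, so
t_c = ln(2.168 × 0.8892) / 0.5000 = 0.6564 / 0.5000 = 1.313 d.
D_c = (k_d/k_r) L₀ e^(−k_d t_c) = (0.428/0.928) × 19.5 × e^(−0.428×1.313) = 0.4612 × 19.5 × 0.5701 = 5.127 mg/L.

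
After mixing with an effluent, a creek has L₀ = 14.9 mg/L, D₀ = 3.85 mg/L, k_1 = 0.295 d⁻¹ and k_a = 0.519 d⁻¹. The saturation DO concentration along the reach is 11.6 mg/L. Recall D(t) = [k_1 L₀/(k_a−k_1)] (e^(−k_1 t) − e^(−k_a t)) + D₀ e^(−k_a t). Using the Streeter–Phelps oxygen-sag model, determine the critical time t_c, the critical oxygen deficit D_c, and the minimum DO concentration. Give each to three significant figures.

t_c = [1/(k_a−k_1)] ln[(k_a/k_1)(1 − D₀(k_a−k_1)/(k_1 L₀))]
= [1/(0.519−0.295)] ln[(0.519/0.295)(1 − 3.85×0.2240/(0.295×14.9))]
= (1/0.2240) ln[1.759 × 0.8038] = 4.464 × ln(1.414) = 4.464 × 0.3465 = 1.547 d.
L(t_c) = L₀ e^(−k_1 t_c) = 14.9 × 0.6336 = 9.440 mg/L, and at the critical point k_a D_c = k_1 L, so D_c = (0.295/0.519) × 9.440 = 5.366 mg/L.
Minimum DO = C_s − D_c = 11.6 − 5.366 = 6.234 mg/L.

t_c ≈ 1.55 d; D_c ≈ 5.37 mg/L; min DO ≈ 6.23 mg/L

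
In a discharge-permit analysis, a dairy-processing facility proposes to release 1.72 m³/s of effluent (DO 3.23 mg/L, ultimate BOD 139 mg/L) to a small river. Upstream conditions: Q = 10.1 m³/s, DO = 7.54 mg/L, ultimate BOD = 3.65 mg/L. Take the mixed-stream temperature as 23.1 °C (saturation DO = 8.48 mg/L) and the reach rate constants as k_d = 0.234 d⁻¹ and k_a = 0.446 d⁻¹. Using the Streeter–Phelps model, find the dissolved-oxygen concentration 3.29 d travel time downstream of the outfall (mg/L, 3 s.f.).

DO ≈ 2.13 mg/L

Mixed DO = (10.1×7.54 + 1.72×3.23)/(10.1+1.72) = 81.71/11.82 = 6.913 mg/L.
Mixed L₀ = (10.1×3.65 + 1.72×139)/(11.82) = 275.9/11.82 = 23.35 mg/L.
Initial deficit D₀ = C_s − DO₀ = 8.48 − 6.913 = 1.567 mg/L.
D(3.29) = [0.234×23.35/(0.446−0.234)](e^(−0.234×3.29) − e^(−0.446×3.29)) + 1.567 e^(−0.446×3.29)
= 25.77 × (0.4631 − 0.2305) + 1.567 × 0.2305 = 6.353 mg/L.
DO = 8.48 − 6.353 = 2.127 mg/L.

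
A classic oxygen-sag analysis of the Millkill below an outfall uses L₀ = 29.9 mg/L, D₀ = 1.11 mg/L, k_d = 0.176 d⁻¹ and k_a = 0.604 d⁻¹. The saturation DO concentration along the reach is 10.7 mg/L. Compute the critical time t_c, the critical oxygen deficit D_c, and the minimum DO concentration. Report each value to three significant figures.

t_c ≈ 2.66 d; D_c ≈ 5.46 mg/L; min DO ≈ 5.24 mg/L

t_c = [1/(k_a−k_d)] ln[(k_a/k_d)(1 − D₀(k_a−k_d)/(k_d L₀))]
= [1/(0.604−0.176)] ln[(0.604/0.176)(1 − 1.11×0.4280/(0.176×29.9))]
= (1/0.4280) ln[3.432 × 0.9097] = 2.336 × ln(3.122) = 2.336 × 1.138 = 2.660 d.
D_c = (k_d/k_a) L₀ e^(−k_d t_c) = (0.176/0.604) × 29.9 × e^(−0.176×2.660) = 0.2914 × 29.9 × 0.6262 = 5.455 mg/L.
Minimum DO = C_s − D_c = 10.7 − 5.455 = 5.245 mg/L.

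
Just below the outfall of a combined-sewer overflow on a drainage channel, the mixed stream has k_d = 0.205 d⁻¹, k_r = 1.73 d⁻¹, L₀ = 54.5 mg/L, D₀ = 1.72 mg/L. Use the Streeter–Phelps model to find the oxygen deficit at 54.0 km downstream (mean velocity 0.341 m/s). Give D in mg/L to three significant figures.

Travel time t = x/v = 54.0 km / (0.341 m/s) = 54000 m / 0.341 m/s = 158400 s = 1.833 d.
k_d L₀/(k_r−k_d) = 0.205×54.5/(1.73−0.205) = 11.17/1.525 = 7.326 mg/L.
e^(−k_d t) = e^(−0.205×1.833) = 0.6868; e^(−k_r t) = e^(−1.73×1.833) = 0.04197.
D = 7.326 × (0.6868 − 0.04197) + 1.72 × 0.04197 = 4.724 + 0.07219 = 4.796 mg/L.

D ≈ 4.80 mg/L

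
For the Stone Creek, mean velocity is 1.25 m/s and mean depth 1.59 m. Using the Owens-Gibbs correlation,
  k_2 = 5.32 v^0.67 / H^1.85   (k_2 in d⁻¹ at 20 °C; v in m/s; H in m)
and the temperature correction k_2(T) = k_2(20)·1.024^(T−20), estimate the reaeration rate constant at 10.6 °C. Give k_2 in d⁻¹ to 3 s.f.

k_2 ≈ 2.10 d⁻¹

k_2(20) = 5.32 × 1.25^0.67 / 1.59^1.85 = 5.32 × 1.161 / 2.358 = 2.620 d⁻¹.
k_2(10.6) = 2.620 × 1.024^(10.6−20) = 2.620 × 0.8002 = 2.096 d⁻¹.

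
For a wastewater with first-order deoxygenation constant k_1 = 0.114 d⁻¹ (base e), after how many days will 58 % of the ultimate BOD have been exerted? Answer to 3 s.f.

y/L₀ = 1 − e^(−k_1 t) = 0.58 ⇒ e^(−k_1 t) = 0.420
t = −ln(0.420) / 0.114 = 0.8675 / 0.114 = 7.610 d.

t ≈ 7.61 d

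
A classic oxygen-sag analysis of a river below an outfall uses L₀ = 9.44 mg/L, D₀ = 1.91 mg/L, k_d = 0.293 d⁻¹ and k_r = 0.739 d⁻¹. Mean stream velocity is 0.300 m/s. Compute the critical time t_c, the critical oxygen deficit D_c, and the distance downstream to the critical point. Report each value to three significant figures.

t_c = [1/(k_r−k_d)] ln[(k_r/k_d)(1 − D₀(k_r−k_d)/(k_d L₀))]
= [1/(0.739−0.293)] ln[(0.739/0.293)(1 − 1.91×0.4460/(0.293×9.44))]
= (1/0.4460) ln[2.522 × 0.6920] = 2.242 × ln(1.745) = 2.242 × 0.5570 = 1.249 d.
L(t_c) = L₀ e^(−k_d t_c) = 9.44 × 0.6936 = 6.547 mg/L, and at the critical point k_r D_c = k_d L, so D_c = (0.293/0.739) × 6.547 = 2.596 mg/L.
x_c = v t_c = 0.300 m/s × 1.249 d × 86400 s/d = 32370 m ≈ 32.4 km.

t_c ≈ 1.25 d; D_c ≈ 2.60 mg/L; x_c ≈ 32.4 km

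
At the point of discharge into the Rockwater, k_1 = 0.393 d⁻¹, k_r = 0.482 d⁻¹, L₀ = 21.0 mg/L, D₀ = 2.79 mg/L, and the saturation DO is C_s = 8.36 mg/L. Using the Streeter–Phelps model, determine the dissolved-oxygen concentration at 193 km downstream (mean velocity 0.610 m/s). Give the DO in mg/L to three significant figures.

Travel time t = x/v = 193 km / (0.610 m/s) = 193000 m / 0.610 m/s = 316400 s = 3.662 d.
k_1 L₀/(k_r−k_1) = 0.393×21.0/(0.482−0.393) = 8.253/0.08900 = 92.73 mg/L.
e^(−k_1 t) = e^(−0.393×3.662) = 0.2371; e^(−k_r t) = e^(−0.482×3.662) = 0.1712.
D = 92.73 × (0.2371 − 0.1712) + 2.79 × 0.1712 = 6.116 + 0.4776 = 6.593 mg/L.
DO = C_s − D = 8.36 − 6.593 = 1.767 mg/L.

DO ≈ 1.77 mg/L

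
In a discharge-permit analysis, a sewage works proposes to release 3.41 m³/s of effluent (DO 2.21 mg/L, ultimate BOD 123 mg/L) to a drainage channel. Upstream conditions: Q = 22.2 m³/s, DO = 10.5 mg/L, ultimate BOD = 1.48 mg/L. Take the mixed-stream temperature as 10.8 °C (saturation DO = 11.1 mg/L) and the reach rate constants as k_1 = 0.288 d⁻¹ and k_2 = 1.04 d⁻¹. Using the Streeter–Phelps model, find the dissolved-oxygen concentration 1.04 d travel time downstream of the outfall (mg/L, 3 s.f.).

Mixed DO = (22.2×10.5 + 3.41×2.21)/(22.2+3.41) = 240.6/25.61 = 9.396 mg/L.
Mixed L₀ = (22.2×1.48 + 3.41×123)/(25.61) = 452.3/25.61 = 17.66 mg/L.
Initial deficit D₀ = C_s − DO₀ = 11.1 − 9.396 = 1.704 mg/L.
D(1.04) = [0.288×17.66/(1.04−0.288)](e^(−0.288×1.04) − e^(−1.04×1.04)) + 1.704 e^(−1.04×1.04)
= 6.764 × (0.7412 − 0.3391) + 1.704 × 0.3391 = 3.297 mg/L.
DO = 11.1 − 3.297 = 7.803 mg/L.

DO ≈ 7.80 mg/L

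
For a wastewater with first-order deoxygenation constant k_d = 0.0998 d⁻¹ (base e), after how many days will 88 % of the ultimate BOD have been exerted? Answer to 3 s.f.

y/L₀ = 1 − e^(−k_d t) = 0.88 ⇒ e^(−k_d t) = 0.120
t = −ln(0.120) / 0.0998 = 2.120 / 0.0998 = 21.25 d.

t ≈ 21.2 d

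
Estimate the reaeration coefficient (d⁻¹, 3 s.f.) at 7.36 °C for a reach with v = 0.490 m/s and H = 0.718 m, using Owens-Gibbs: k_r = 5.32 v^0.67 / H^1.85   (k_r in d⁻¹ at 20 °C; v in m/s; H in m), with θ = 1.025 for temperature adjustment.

k_r(20) = 5.32 × 0.490^0.67 / 0.718^1.85 = 5.32 × 0.6201 / 0.5418 = 6.089 d⁻¹.
k_r(7.36) = 6.089 × 1.025^(7.36−20) = 6.089 × 0.7319 = 4.456 d⁻¹.

k_r ≈ 4.46 d⁻¹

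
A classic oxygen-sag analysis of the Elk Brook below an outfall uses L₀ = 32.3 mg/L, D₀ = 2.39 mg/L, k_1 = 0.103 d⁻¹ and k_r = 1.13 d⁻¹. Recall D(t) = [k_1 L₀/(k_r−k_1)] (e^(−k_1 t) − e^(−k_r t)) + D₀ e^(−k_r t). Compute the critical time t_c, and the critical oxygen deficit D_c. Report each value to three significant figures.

At the critical point dD/dt = 0, so k_1 L₀ e^(−k_1 t) = k_r D. Substituting D(t) from the Streeter–Phelps equation and solving for t gives
t_c = ln[(k_r/k_1)(1 − D₀(k_r−k_1)/(k_1 L₀))] / (k_r−k_1).
Here k_r−k_1 = 1.027 d⁻¹ and 1 − D₀(k_r−k_1)/(k_1 L₀) = 1 − 2.39×1.027/(0.103×32.3) = 0.2622, so
t_c = ln(10.97 × 0.2622) / 1.027 = 1.057 / 1.027 = 1.029 d.
L(t_c) = L₀ e^(−k_1 t_c) = 32.3 × 0.8994 = 29.05 mg/L, and at the critical point k_r D_c = k_1 L, so D_c = (0.103/1.13) × 29.05 = 2.648 mg/L.

t_c ≈ 1.03 d; D_c ≈ 2.65 mg/L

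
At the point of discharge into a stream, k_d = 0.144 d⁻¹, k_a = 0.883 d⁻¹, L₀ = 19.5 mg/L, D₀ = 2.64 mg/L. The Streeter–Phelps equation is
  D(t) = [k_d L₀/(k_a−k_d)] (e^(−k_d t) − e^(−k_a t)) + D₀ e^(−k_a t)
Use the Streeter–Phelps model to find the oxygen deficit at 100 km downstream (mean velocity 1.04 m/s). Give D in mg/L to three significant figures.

D ≈ 2.80 mg/L

Travel time t = x/v = 100 km / (1.04 m/s) = 100000 m / 1.04 m/s = 96150 s = 1.113 d.
k_d L₀/(k_a−k_d) = 0.144×19.5/(0.883−0.144) = 2.808/0.7390 = 3.800 mg/L.
e^(−k_d t) = e^(−0.144×1.113) = 0.8519; e^(−k_a t) = e^(−0.883×1.113) = 0.3743.
D = 3.800 × (0.8519 − 0.3743) + 2.64 × 0.3743 = 1.815 + 0.9882 = 2.803 mg/L.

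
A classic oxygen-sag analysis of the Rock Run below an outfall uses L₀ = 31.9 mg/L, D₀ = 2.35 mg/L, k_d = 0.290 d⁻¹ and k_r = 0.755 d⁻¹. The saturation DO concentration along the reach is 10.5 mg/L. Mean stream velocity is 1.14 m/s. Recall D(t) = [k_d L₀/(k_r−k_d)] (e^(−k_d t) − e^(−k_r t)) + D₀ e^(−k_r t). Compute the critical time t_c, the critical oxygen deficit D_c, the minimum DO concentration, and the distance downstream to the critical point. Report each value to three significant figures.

t_c ≈ 1.79 d; D_c ≈ 7.30 mg/L; min DO ≈ 3.20 mg/L; x_c ≈ 176 km

t_c = [1/(k_r−k_d)] ln[(k_r/k_d)(1 − D₀(k_r−k_d)/(k_d L₀))]
= [1/(0.755−0.290)] ln[(0.755/0.290)(1 − 2.35×0.4650/(0.290×31.9))]
= (1/0.4650) ln[2.603 × 0.8819] = 2.151 × ln(2.296) = 2.151 × 0.8311 = 1.787 d.
D_c = (k_d/k_r) L₀ e^(−k_d t_c) = (0.290/0.755) × 31.9 × e^(−0.290×1.787) = 0.3841 × 31.9 × 0.5955 = 7.297 mg/L.
Minimum DO = C_s − D_c = 10.5 − 7.297 = 3.203 mg/L.
x_c = v t_c = 1.14 m/s × 1.787 d × 86400 s/d = 176100 m ≈ 176 km.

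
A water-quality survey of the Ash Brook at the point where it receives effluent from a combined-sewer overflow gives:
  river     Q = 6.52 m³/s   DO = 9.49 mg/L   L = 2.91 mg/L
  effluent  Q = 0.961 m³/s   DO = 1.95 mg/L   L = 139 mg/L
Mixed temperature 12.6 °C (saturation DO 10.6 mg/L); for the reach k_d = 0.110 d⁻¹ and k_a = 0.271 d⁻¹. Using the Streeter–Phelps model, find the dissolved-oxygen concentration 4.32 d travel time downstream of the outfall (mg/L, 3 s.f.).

DO ≈ 5.61 mg/L

Mixed DO = (6.52×9.49 + 0.961×1.95)/(6.52+0.961) = 63.75/7.481 = 8.521 mg/L.
Mixed L₀ = (6.52×2.91 + 0.961×139)/(7.481) = 152.6/7.481 = 20.39 mg/L.
Initial deficit D₀ = C_s − DO₀ = 10.6 − 8.521 = 2.079 mg/L.
D(4.32) = [0.110×20.39/(0.271−0.110)](e^(−0.110×4.32) − e^(−0.271×4.32)) + 2.079 e^(−0.271×4.32)
= 13.93 × (0.6218 − 0.3101) + 2.079 × 0.3101 = 4.986 mg/L.
DO = 10.6 − 4.986 = 5.614 mg/L.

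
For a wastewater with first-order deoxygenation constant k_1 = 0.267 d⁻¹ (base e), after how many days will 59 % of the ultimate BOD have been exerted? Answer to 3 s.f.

y/L₀ = 1 − e^(−k_1 t) = 0.59 ⇒ e^(−k_1 t) = 0.410
t = −ln(0.410) / 0.267 = 0.8916 / 0.267 = 3.339 d.

t ≈ 3.34 d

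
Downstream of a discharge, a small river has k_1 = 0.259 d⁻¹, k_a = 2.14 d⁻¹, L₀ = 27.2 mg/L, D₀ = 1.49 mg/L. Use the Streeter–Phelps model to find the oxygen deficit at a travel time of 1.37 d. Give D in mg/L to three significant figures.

k_1 L₀/(k_a−k_1) = 0.259×27.2/(2.14−0.259) = 7.045/1.881 = 3.745 mg/L.
e^(−k_1 t) = e^(−0.259×1.370) = 0.7013; e^(−k_a t) = e^(−2.14×1.370) = 0.05330.
D = 3.745 × (0.7013 − 0.05330) + 1.49 × 0.05330 = 2.427 + 0.07942 = 2.506 mg/L.

D ≈ 2.51 mg/L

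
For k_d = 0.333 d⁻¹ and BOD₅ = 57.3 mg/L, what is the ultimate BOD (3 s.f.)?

L₀ ≈ 70.7 mg/L

BOD₅ = L₀(1 − e^(−5k_d)) ⇒ L₀ = BOD₅ / (1 − e^(−5×0.333))
= 57.3 / (1 − 0.1892) = 57.3 / 0.8108 = 70.67 mg/L.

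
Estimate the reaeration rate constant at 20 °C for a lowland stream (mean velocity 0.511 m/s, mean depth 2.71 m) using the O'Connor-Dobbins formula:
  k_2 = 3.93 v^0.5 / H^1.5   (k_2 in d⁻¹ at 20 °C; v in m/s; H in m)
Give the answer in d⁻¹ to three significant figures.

k_2 ≈ 0.630 d⁻¹

k_2 = 3.93 × 0.511^0.5 / 2.71^1.5 = 3.93 × 0.7148 / 4.461 = 0.6297 d⁻¹.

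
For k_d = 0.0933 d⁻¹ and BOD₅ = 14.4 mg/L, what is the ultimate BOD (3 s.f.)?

BOD₅ = L₀(1 − e^(−5k_d)) ⇒ L₀ = BOD₅ / (1 − e^(−5×0.0933))
= 14.4 / (1 − 0.6272) = 14.4 / 0.3728 = 38.63 mg/L.

L₀ ≈ 38.6 mg/L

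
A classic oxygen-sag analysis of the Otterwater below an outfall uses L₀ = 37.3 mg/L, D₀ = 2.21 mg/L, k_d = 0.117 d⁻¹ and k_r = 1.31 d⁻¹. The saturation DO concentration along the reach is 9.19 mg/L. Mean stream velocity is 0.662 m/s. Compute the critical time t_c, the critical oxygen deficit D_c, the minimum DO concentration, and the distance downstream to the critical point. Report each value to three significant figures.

At the critical point dD/dt = 0, so k_d L₀ e^(−k_d t) = k_r D. Substituting D(t) from the Streeter–Phelps equation and solving for t gives
t_c = ln[(k_r/k_d)(1 − D₀(k_r−k_d)/(k_d L₀))] / (k_r−k_d).
Here k_r−k_d = 1.193 d⁻¹ and 1 − D₀(k_r−k_d)/(k_d L₀) = 1 − 2.21×1.193/(0.117×37.3) = 0.3959, so
t_c = ln(11.20 × 0.3959) / 1.193 = 1.489 / 1.193 = 1.248 d.
D_c = (k_d/k_r) L₀ e^(−k_d t_c) = (0.117/1.31) × 37.3 × e^(−0.117×1.248) = 0.08931 × 37.3 × 0.8641 = 2.879 mg/L.
Minimum DO = C_s − D_c = 9.19 − 2.879 = 6.311 mg/L.
x_c = v t_c = 0.662 m/s × 1.248 d × 86400 s/d = 71380 m ≈ 71.4 km.

t_c ≈ 1.25 d; D_c ≈ 2.88 mg/L; min DO ≈ 6.31 mg/L; x_c ≈ 71.4 km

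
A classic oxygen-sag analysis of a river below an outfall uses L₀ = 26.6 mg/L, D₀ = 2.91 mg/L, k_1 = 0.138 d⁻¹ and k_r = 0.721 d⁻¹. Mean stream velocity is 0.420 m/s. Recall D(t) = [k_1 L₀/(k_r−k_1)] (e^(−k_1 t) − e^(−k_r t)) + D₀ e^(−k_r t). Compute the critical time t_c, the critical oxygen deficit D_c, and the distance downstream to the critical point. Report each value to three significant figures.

With k_r/k_1 = 5.225 and 1 − D₀(k_r−k_1)/(k_1 L₀) = 0.5378,
t_c = ln(5.225 × 0.5378) / (0.721 − 0.138) = ln(2.810) / 0.5830 = 1.033/0.5830 = 1.772 d.
D_c = (k_1/k_r) L₀ e^(−k_1 t_c) = (0.138/0.721) × 26.6 × e^(−0.138×1.772) = 0.1914 × 26.6 × 0.7830 = 3.987 mg/L.
x_c = v t_c = 0.420 m/s × 1.772 d × 86400 s/d = 64310 m ≈ 64.3 km.

t_c ≈ 1.77 d; D_c ≈ 3.99 mg/L; x_c ≈ 64.3 km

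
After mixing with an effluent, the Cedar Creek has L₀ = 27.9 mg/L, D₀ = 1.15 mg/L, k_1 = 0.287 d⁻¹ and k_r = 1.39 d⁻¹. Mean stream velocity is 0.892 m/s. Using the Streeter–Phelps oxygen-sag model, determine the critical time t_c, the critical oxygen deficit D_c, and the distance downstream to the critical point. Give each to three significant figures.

t_c ≈ 1.27 d; D_c ≈ 4.00 mg/L; x_c ≈ 98.2 km

With k_r/k_1 = 4.843 and 1 − D₀(k_r−k_1)/(k_1 L₀) = 0.8416,
t_c = ln(4.843 × 0.8416) / (1.39 − 0.287) = ln(4.076) / 1.103 = 1.405/1.103 = 1.274 d.
L(t_c) = L₀ e^(−k_1 t_c) = 27.9 × 0.6938 = 19.36 mg/L, and at the critical point k_r D_c = k_1 L, so D_c = (0.287/1.39) × 19.36 = 3.997 mg/L.
x_c = v t_c = 0.892 m/s × 1.274 d × 86400 s/d = 98180 m ≈ 98.2 km.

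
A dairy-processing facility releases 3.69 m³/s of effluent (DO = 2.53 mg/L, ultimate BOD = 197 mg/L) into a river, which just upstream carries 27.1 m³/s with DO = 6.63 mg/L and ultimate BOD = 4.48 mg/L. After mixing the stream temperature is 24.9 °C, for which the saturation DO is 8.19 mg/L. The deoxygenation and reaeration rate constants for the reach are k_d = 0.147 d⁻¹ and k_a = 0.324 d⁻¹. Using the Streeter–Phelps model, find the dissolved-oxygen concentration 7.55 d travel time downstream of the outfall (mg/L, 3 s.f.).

Mixed DO = (27.1×6.63 + 3.69×2.53)/(27.1+3.69) = 189.0/30.79 = 6.139 mg/L.
Mixed L₀ = (27.1×4.48 + 3.69×197)/(30.79) = 848.3/30.79 = 27.55 mg/L.
Initial deficit D₀ = C_s − DO₀ = 8.19 − 6.139 = 2.051 mg/L.
D(7.55) = [0.147×27.55/(0.324−0.147)](e^(−0.147×7.55) − e^(−0.324×7.55)) + 2.051 e^(−0.324×7.55)
= 22.88 × (0.3296 − 0.08662) + 2.051 × 0.08662 = 5.738 mg/L.
DO = 8.19 − 5.738 = 2.452 mg/L.

DO ≈ 2.45 mg/L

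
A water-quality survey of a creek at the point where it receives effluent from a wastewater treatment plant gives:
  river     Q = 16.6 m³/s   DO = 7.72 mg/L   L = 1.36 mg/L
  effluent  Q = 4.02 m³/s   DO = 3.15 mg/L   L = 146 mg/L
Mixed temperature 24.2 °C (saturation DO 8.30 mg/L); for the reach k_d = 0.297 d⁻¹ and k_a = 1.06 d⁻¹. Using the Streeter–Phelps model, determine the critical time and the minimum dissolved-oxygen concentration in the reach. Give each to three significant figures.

t_c ≈ 1.49 d; minimum DO ≈ 2.98 mg/L

Mixed DO = (16.6×7.72 + 4.02×3.15)/(16.6+4.02) = 140.8/20.62 = 6.829 mg/L.
Mixed L₀ = (16.6×1.36 + 4.02×146)/(20.62) = 609.5/20.62 = 29.56 mg/L.
Initial deficit D₀ = C_s − DO₀ = 8.30 − 6.829 = 1.471 mg/L.
t_c = (1/0.7630) ln[(1.06/0.297)(1 − 1.471×0.7630/(0.297×29.56))] = 1.311 × ln(3.113) = 1.488 d.
D_c = (0.297/1.06) × 29.56 × e^(−0.297×1.488) = 0.2802 × 29.56 × 0.6428 = 5.323 mg/L.
Minimum DO = 8.30 − 5.323 = 2.977 mg/L.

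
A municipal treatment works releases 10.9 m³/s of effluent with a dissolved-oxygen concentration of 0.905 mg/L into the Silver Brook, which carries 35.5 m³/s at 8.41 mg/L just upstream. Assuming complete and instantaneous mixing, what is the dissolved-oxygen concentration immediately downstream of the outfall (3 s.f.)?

6.65 mg/L

Flow-weighted mixing: C = (Q_r C_r + Q_w C_w)/(Q_r + Q_w)
= (35.5×8.41 + 10.9×0.905)/(35.5 + 10.9) = 308.4/46.40 = 6.647 mg/L.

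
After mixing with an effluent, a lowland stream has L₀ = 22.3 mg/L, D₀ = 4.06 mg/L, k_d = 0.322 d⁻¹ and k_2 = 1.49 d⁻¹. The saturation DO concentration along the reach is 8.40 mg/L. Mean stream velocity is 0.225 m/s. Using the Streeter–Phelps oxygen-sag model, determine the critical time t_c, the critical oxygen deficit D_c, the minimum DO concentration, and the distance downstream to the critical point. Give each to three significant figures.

t_c = [1/(k_2−k_d)] ln[(k_2/k_d)(1 − D₀(k_2−k_d)/(k_d L₀))]
= [1/(1.49−0.322)] ln[(1.49/0.322)(1 − 4.06×1.168/(0.322×22.3))]
= (1/1.168) ln[4.627 × 0.3396] = 0.8562 × ln(1.571) = 0.8562 × 0.4520 = 0.3870 d.
D_c = (k_d/k_2) L₀ e^(−k_d t_c) = (0.322/1.49) × 22.3 × e^(−0.322×0.3870) = 0.2161 × 22.3 × 0.8828 = 4.255 mg/L.
Minimum DO = C_s − D_c = 8.40 − 4.255 = 4.145 mg/L.
x_c = v t_c = 0.225 m/s × 0.3870 d × 86400 s/d = 7523 m ≈ 7.52 km.

t_c ≈ 0.387 d; D_c ≈ 4.25 mg/L; min DO ≈ 4.15 mg/L; x_c ≈ 7.52 km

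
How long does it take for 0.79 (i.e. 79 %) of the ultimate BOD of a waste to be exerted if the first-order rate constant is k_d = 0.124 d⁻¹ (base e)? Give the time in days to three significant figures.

t ≈ 12.6 d

y/L₀ = 1 − e^(−k_d t) = 0.79 ⇒ e^(−k_d t) = 0.210
t = −ln(0.210) / 0.124 = 1.561 / 0.124 = 12.59 d.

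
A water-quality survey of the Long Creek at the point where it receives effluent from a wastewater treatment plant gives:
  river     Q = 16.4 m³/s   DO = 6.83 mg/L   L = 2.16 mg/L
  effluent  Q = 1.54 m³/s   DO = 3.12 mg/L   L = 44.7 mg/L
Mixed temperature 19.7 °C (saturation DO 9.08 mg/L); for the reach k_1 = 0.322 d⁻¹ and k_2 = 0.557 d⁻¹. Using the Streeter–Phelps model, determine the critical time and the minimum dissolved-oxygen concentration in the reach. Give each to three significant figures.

t_c ≈ 0.675 d; minimum DO ≈ 6.38 mg/L

Mixed DO = (16.4×6.83 + 1.54×3.12)/(16.4+1.54) = 116.8/17.94 = 6.512 mg/L.
Mixed L₀ = (16.4×2.16 + 1.54×44.7)/(17.94) = 104.3/17.94 = 5.812 mg/L.
Initial deficit D₀ = C_s − DO₀ = 9.08 − 6.512 = 2.568 mg/L.
t_c = (1/0.2350) ln[(0.557/0.322)(1 − 2.568×0.2350/(0.322×5.812))] = 4.255 × ln(1.172) = 0.6749 d.
D_c = (0.322/0.557) × 5.812 × e^(−0.322×0.6749) = 0.5781 × 5.812 × 0.8047 = 2.703 mg/L.
Minimum DO = 9.08 − 2.703 = 6.377 mg/L.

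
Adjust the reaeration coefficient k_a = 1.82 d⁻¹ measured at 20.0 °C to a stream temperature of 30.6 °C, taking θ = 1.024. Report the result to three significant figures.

k_a(T₂) = k_a(T₁) · θ^(T₂−T₁) = 1.82 × 1.024^(30.6−20.0)
= 1.82 × 1.024^10.6 = 1.82 × 1.286 = 2.340 d⁻¹.

k_a ≈ 2.34 d⁻¹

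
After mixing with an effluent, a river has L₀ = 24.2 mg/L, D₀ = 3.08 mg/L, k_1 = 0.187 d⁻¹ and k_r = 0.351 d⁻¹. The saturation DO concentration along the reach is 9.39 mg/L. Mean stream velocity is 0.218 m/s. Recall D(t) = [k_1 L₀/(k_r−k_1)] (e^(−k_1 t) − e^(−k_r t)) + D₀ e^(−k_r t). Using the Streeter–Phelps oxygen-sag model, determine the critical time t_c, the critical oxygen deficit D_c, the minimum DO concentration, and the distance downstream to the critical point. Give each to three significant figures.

At the critical point dD/dt = 0, so k_1 L₀ e^(−k_1 t) = k_r D. Substituting D(t) from the Streeter–Phelps equation and solving for t gives
t_c = ln[(k_r/k_1)(1 − D₀(k_r−k_1)/(k_1 L₀))] / (k_r−k_1).
Here k_r−k_1 = 0.1640 d⁻¹ and 1 − D₀(k_r−k_1)/(k_1 L₀) = 1 − 3.08×0.1640/(0.187×24.2) = 0.8884, so
t_c = ln(1.877 × 0.8884) / 0.1640 = 0.5113 / 0.1640 = 3.118 d.
L(t_c) = L₀ e^(−k_1 t_c) = 24.2 × 0.5582 = 13.51 mg/L, and at the critical point k_r D_c = k_1 L, so D_c = (0.187/0.351) × 13.51 = 7.197 mg/L.
Minimum DO = C_s − D_c = 9.39 − 7.197 = 2.193 mg/L.
x_c = v t_c = 0.218 m/s × 3.118 d × 86400 s/d = 58720 m ≈ 58.7 km.

t_c ≈ 3.12 d; D_c ≈ 7.20 mg/L; min DO ≈ 2.19 mg/L; x_c ≈ 58.7 km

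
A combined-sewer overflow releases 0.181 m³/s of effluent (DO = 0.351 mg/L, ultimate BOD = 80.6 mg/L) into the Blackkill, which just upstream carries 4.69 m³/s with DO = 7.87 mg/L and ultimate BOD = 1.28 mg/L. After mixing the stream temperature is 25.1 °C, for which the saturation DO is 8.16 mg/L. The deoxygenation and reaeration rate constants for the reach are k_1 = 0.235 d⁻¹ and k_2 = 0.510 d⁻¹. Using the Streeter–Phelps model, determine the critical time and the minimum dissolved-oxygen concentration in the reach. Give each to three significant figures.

t_c ≈ 2.19 d; minimum DO ≈ 7.00 mg/L

Mixed DO = (4.69×7.87 + 0.181×0.351)/(4.69+0.181) = 36.97/4.871 = 7.591 mg/L.
Mixed L₀ = (4.69×1.28 + 0.181×80.6)/(4.871) = 20.59/4.871 = 4.227 mg/L.
Initial deficit D₀ = C_s − DO₀ = 8.16 − 7.591 = 0.5694 mg/L.
t_c = (1/0.2750) ln[(0.510/0.235)(1 − 0.5694×0.2750/(0.235×4.227))] = 3.636 × ln(1.828) = 2.194 d.
D_c = (0.235/0.510) × 4.227 × e^(−0.235×2.194) = 0.4608 × 4.227 × 0.5972 = 1.163 mg/L.
Minimum DO = 8.16 − 1.163 = 6.997 mg/L.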